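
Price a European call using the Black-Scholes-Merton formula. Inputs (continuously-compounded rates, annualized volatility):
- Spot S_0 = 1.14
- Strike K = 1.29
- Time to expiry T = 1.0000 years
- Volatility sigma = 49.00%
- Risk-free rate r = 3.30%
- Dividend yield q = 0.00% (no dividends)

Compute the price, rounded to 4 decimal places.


Answer: Price = 0.1809

Derivation:
d1 = (ln(S/K) + (r - q + 0.5*sigma^2) * T) / (sigma * sqrt(T)) = 0.06007356
d2 = d1 - sigma * sqrt(T) = -0.42992644
exp(-rT) = 0.96753856; exp(-qT) = 1.00000000
C = S_0 * exp(-qT) * N(d1) - K * exp(-rT) * N(d2)
N(d1) = 0.52395148; N(d2) = 0.33362458
C = 1.1400 * 1.00000000 * 0.52395148 - 1.2900 * 0.96753856 * 0.33362458 = 0.1809


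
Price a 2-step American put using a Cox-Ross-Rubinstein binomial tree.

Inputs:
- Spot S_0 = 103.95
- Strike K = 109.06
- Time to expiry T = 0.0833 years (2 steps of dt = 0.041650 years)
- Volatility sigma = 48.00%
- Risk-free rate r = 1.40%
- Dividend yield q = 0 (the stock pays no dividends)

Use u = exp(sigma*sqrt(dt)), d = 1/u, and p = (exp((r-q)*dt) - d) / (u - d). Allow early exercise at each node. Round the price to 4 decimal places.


dt = T/N = 0.041650
u = exp(sigma*sqrt(dt)) = 1.102919; d = 1/u = 0.906685
p = (exp((r-q)*dt) - d) / (u - d) = 0.478502
Discount per step: exp(-r*dt) = 0.999417
Stock lattice S(k, i) with i counting down-moves:
  k=0: S(0,0) = 103.9500
  k=1: S(1,0) = 114.6484; S(1,1) = 94.2499
  k=2: S(2,0) = 126.4479; S(2,1) = 103.9500; S(2,2) = 85.4550
Terminal payoffs V(N, i) = max(K - S_T, 0):
  V(2,0) = 0.000000; V(2,1) = 5.110000; V(2,2) = 23.604991
Backward induction: V(k, i) = exp(-r*dt) * [p * V(k+1, i) + (1-p) * V(k+1, i+1)]; then take max(V_cont, immediate exercise) for American.
  V(1,0) = exp(-r*dt) * [p*0.000000 + (1-p)*5.110000] = 2.663302; exercise = 0.000000; V(1,0) = max -> 2.663302
  V(1,1) = exp(-r*dt) * [p*5.110000 + (1-p)*23.604991] = 14.746501; exercise = 14.810076; V(1,1) = max -> 14.810076
  V(0,0) = exp(-r*dt) * [p*2.663302 + (1-p)*14.810076] = 8.992576; exercise = 5.110000; V(0,0) = max -> 8.992576

Answer: Price = V(0,0) = 8.9926


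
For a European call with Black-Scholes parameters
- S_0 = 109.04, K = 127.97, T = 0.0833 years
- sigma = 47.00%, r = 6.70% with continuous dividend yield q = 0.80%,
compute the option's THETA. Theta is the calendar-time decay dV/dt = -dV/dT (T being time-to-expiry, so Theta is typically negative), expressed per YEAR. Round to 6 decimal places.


d1 = -1.0760464479; d2 = -1.2116966230
phi(d1) = 0.2236044777; exp(-qT) = 0.9993338220; exp(-rT) = 0.9944344454
Theta = -S*exp(-qT)*phi(d1)*sigma/(2*sqrt(T)) - r*K*exp(-rT)*N(d2) + q*S*exp(-qT)*N(d1)
N(d1) = 0.1409532420; N(d2) = 0.1128142661; sqrt(T) = 0.2886173938
Term 1 = -109.0400 * 0.9993338220 * 0.2236044777 * 0.4700 / (2 * 0.2886173938) = -19.8391146234
Term 2 = -0.0670 * 127.9700 * 0.9944344454 * 0.1128142661 = -0.9618850044
Term 3 = 0.0080 * 109.0400 * 0.9993338220 * 0.1409532420 = 0.1228744213
Theta = -19.8391146234 + (-0.9618850044) + (0.1228744213) = -20.678125

Answer: Theta = -20.678125


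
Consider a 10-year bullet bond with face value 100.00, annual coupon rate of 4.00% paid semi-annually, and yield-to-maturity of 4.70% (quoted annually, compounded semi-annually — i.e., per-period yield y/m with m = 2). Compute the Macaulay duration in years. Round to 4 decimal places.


Answer: Macaulay duration = 8.2810 years

Derivation:
Coupon per period c = face * coupon_rate / m = 2.000000
Periods per year m = 2; per-period yield y/m = 0.023500
Number of cashflows N = 20
Cashflows (t years, CF_t, discount factor 1/(1+y/m)^(m*t), PV):
  t = 0.5000: CF_t = 2.000000, DF = 0.977040, PV = 1.954079
  t = 1.0000: CF_t = 2.000000, DF = 0.954606, PV = 1.909213
  t = 1.5000: CF_t = 2.000000, DF = 0.932688, PV = 1.865376
  t = 2.0000: CF_t = 2.000000, DF = 0.911273, PV = 1.822546
  t = 2.5000: CF_t = 2.000000, DF = 0.890350, PV = 1.780700
  t = 3.0000: CF_t = 2.000000, DF = 0.869907, PV = 1.739814
  t = 3.5000: CF_t = 2.000000, DF = 0.849934, PV = 1.699867
  t = 4.0000: CF_t = 2.000000, DF = 0.830419, PV = 1.660838
  t = 4.5000: CF_t = 2.000000, DF = 0.811352, PV = 1.622704
  t = 5.0000: CF_t = 2.000000, DF = 0.792723, PV = 1.585446
  t = 5.5000: CF_t = 2.000000, DF = 0.774522, PV = 1.549044
  t = 6.0000: CF_t = 2.000000, DF = 0.756739, PV = 1.513477
  t = 6.5000: CF_t = 2.000000, DF = 0.739363, PV = 1.478727
  t = 7.0000: CF_t = 2.000000, DF = 0.722387, PV = 1.444775
  t = 7.5000: CF_t = 2.000000, DF = 0.705801, PV = 1.411602
  t = 8.0000: CF_t = 2.000000, DF = 0.689596, PV = 1.379191
  t = 8.5000: CF_t = 2.000000, DF = 0.673762, PV = 1.347524
  t = 9.0000: CF_t = 2.000000, DF = 0.658292, PV = 1.316585
  t = 9.5000: CF_t = 2.000000, DF = 0.643178, PV = 1.286355
  t = 10.0000: CF_t = 102.000000, DF = 0.628410, PV = 64.097816
Price P = sum_t PV_t = 94.465680
Macaulay numerator sum_t t * PV_t:
  t * PV_t at t = 0.5000: 0.977040
  t * PV_t at t = 1.0000: 1.909213
  t * PV_t at t = 1.5000: 2.798064
  t * PV_t at t = 2.0000: 3.645093
  t * PV_t at t = 2.5000: 4.451750
  t * PV_t at t = 3.0000: 5.219443
  t * PV_t at t = 3.5000: 5.949536
  t * PV_t at t = 4.0000: 6.643351
  t * PV_t at t = 4.5000: 7.302169
  t * PV_t at t = 5.0000: 7.927231
  t * PV_t at t = 5.5000: 8.519741
  t * PV_t at t = 6.0000: 9.080862
  t * PV_t at t = 6.5000: 9.611725
  t * PV_t at t = 7.0000: 10.113423
  t * PV_t at t = 7.5000: 10.587016
  t * PV_t at t = 8.0000: 11.033529
  t * PV_t at t = 8.5000: 11.453956
  t * PV_t at t = 9.0000: 11.849261
  t * PV_t at t = 9.5000: 12.220374
  t * PV_t at t = 10.0000: 640.978160
Macaulay duration D = (sum_t t * PV_t) / P = 782.270937 / 94.465680 = 8.281007


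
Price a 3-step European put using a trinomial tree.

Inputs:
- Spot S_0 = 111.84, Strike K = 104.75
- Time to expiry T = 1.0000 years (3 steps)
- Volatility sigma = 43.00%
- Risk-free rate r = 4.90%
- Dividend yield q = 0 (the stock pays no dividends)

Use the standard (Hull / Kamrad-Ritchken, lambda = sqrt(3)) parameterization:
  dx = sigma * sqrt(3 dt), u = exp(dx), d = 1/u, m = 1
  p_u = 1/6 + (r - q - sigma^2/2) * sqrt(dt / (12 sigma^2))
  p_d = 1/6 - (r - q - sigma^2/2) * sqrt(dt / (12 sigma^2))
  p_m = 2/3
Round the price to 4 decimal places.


dt = T/N = 0.333333; dx = sigma*sqrt(3*dt) = 0.430000
u = exp(dx) = 1.537258; d = 1/u = 0.650509
p_u = 0.149826, p_m = 0.666667, p_d = 0.183508
Discount per step: exp(-r*dt) = 0.983799
Stock lattice S(k, j) with j the centered position index:
  k=0: S(0,+0) = 111.8400
  k=1: S(1,-1) = 72.7529; S(1,+0) = 111.8400; S(1,+1) = 171.9269
  k=2: S(2,-2) = 47.3264; S(2,-1) = 72.7529; S(2,+0) = 111.8400; S(2,+1) = 171.9269; S(2,+2) = 264.2959
  k=3: S(3,-3) = 30.7863; S(3,-2) = 47.3264; S(3,-1) = 72.7529; S(3,+0) = 111.8400; S(3,+1) = 171.9269; S(3,+2) = 264.2959; S(3,+3) = 406.2908
Terminal payoffs V(N, j) = max(K - S_T, 0):
  V(3,-3) = 73.963716; V(3,-2) = 57.423553; V(3,-1) = 31.997063; V(3,+0) = 0.000000; V(3,+1) = 0.000000; V(3,+2) = 0.000000; V(3,+3) = 0.000000
Backward induction: V(k, j) = exp(-r*dt) * [p_u * V(k+1, j+1) + p_m * V(k+1, j) + p_d * V(k+1, j-1)]
  V(2,-2) = exp(-r*dt) * [p_u*31.997063 + p_m*57.423553 + p_d*73.963716] = 55.731506
  V(2,-1) = exp(-r*dt) * [p_u*0.000000 + p_m*31.997063 + p_d*57.423553] = 31.352743
  V(2,+0) = exp(-r*dt) * [p_u*0.000000 + p_m*0.000000 + p_d*31.997063] = 5.776583
  V(2,+1) = exp(-r*dt) * [p_u*0.000000 + p_m*0.000000 + p_d*0.000000] = 0.000000
  V(2,+2) = exp(-r*dt) * [p_u*0.000000 + p_m*0.000000 + p_d*0.000000] = 0.000000
  V(1,-1) = exp(-r*dt) * [p_u*5.776583 + p_m*31.352743 + p_d*55.731506] = 31.476140
  V(1,+0) = exp(-r*dt) * [p_u*0.000000 + p_m*5.776583 + p_d*31.352743] = 9.448927
  V(1,+1) = exp(-r*dt) * [p_u*0.000000 + p_m*0.000000 + p_d*5.776583] = 1.042874
  V(0,+0) = exp(-r*dt) * [p_u*1.042874 + p_m*9.448927 + p_d*31.476140] = 12.033489

Answer: Price = V(0,0) = 12.0335


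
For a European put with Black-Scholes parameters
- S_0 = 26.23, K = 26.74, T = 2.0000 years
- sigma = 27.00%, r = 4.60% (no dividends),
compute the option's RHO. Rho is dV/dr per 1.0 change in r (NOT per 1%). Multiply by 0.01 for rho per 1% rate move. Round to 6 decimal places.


d1 = 0.3814270743; d2 = -0.0004105876
phi(d1) = 0.3709522838; exp(-qT) = 1.0000000000; exp(-rT) = 0.9121051495
N(-d2) = 0.5001638007
Rho = -K*T*exp(-rT)*N(-d2) = -26.7400 * 2.0000 * 0.9121051495 * 0.5001638007 = -24.397682

Answer: Rho = -24.397682


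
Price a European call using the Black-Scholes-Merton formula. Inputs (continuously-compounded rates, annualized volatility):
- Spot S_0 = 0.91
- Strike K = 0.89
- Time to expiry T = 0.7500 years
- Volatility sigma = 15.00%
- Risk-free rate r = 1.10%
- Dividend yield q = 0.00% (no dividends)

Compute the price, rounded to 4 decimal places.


d1 = (ln(S/K) + (r - q + 0.5*sigma^2) * T) / (sigma * sqrt(T)) = 0.29953422
d2 = d1 - sigma * sqrt(T) = 0.16963041
exp(-rT) = 0.99178394; exp(-qT) = 1.00000000
C = S_0 * exp(-qT) * N(d1) - K * exp(-rT) * N(d2)
N(d1) = 0.61773377; N(d2) = 0.56734960
C = 0.9100 * 1.00000000 * 0.61773377 - 0.8900 * 0.99178394 * 0.56734960 = 0.0613

Answer: Price = 0.0613


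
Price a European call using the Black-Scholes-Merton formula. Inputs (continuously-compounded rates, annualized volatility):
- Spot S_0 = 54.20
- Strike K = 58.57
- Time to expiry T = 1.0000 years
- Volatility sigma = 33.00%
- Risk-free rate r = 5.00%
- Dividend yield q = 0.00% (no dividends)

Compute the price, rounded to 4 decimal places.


d1 = (ln(S/K) + (r - q + 0.5*sigma^2) * T) / (sigma * sqrt(T)) = 0.08154027
d2 = d1 - sigma * sqrt(T) = -0.24845973
exp(-rT) = 0.95122942; exp(-qT) = 1.00000000
C = S_0 * exp(-qT) * N(d1) - K * exp(-rT) * N(d2)
N(d1) = 0.53249385; N(d2) = 0.40188936
C = 54.2000 * 1.00000000 * 0.53249385 - 58.5700 * 0.95122942 * 0.40188936 = 6.4705

Answer: Price = 6.4705


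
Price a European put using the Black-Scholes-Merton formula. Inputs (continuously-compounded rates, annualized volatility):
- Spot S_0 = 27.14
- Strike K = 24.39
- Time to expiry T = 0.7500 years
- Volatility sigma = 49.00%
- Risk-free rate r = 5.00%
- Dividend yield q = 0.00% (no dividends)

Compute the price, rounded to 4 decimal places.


d1 = (ln(S/K) + (r - q + 0.5*sigma^2) * T) / (sigma * sqrt(T)) = 0.55230727
d2 = d1 - sigma * sqrt(T) = 0.12795482
exp(-rT) = 0.96319442; exp(-qT) = 1.00000000
P = K * exp(-rT) * N(-d2) - S_0 * exp(-qT) * N(-d1)
N(-d1) = 0.29036893; N(-d2) = 0.44909236
P = 24.3900 * 0.96319442 * 0.44909236 - 27.1400 * 1.00000000 * 0.29036893 = 2.6696

Answer: Price = 2.6696


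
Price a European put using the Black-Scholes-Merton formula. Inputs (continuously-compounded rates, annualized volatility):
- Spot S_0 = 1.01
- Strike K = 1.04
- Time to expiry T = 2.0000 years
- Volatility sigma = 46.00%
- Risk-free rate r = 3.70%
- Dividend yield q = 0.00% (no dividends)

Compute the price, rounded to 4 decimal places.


Answer: Price = 0.2304

Derivation:
d1 = (ln(S/K) + (r - q + 0.5*sigma^2) * T) / (sigma * sqrt(T)) = 0.39402698
d2 = d1 - sigma * sqrt(T) = -0.25651126
exp(-rT) = 0.92867169; exp(-qT) = 1.00000000
P = K * exp(-rT) * N(-d2) - S_0 * exp(-qT) * N(-d1)
N(-d1) = 0.34678056; N(-d2) = 0.60122196
P = 1.0400 * 0.92867169 * 0.60122196 - 1.0100 * 1.00000000 * 0.34678056 = 0.2304


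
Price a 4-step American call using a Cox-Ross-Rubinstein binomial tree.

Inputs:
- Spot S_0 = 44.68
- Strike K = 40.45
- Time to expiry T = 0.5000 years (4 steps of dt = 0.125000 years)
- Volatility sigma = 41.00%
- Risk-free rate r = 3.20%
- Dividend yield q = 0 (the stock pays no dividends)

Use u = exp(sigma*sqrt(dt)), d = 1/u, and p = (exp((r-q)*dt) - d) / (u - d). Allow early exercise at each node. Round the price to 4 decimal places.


dt = T/N = 0.125000
u = exp(sigma*sqrt(dt)) = 1.155990; d = 1/u = 0.865060
p = (exp((r-q)*dt) - d) / (u - d) = 0.477601
Discount per step: exp(-r*dt) = 0.996008
Stock lattice S(k, i) with i counting down-moves:
  k=0: S(0,0) = 44.6800
  k=1: S(1,0) = 51.6496; S(1,1) = 38.6509
  k=2: S(2,0) = 59.7064; S(2,1) = 44.6800; S(2,2) = 33.4353
  k=3: S(3,0) = 69.0200; S(3,1) = 51.6496; S(3,2) = 38.6509; S(3,3) = 28.9235
  k=4: S(4,0) = 79.7864; S(4,1) = 59.7064; S(4,2) = 44.6800; S(4,3) = 33.4353; S(4,4) = 25.0206
Terminal payoffs V(N, i) = max(S_T - K, 0):
  V(4,0) = 39.336438; V(4,1) = 19.256432; V(4,2) = 4.230000; V(4,3) = 0.000000; V(4,4) = 0.000000
Backward induction: V(k, i) = exp(-r*dt) * [p * V(k+1, i) + (1-p) * V(k+1, i+1)]; then take max(V_cont, immediate exercise) for American.
  V(3,0) = exp(-r*dt) * [p*39.336438 + (1-p)*19.256432] = 28.731499; exercise = 28.570023; V(3,0) = max -> 28.731499
  V(3,1) = exp(-r*dt) * [p*19.256432 + (1-p)*4.230000] = 11.361098; exercise = 11.199621; V(3,1) = max -> 11.361098
  V(3,2) = exp(-r*dt) * [p*4.230000 + (1-p)*0.000000] = 2.012186; exercise = 0.000000; V(3,2) = max -> 2.012186
  V(3,3) = exp(-r*dt) * [p*0.000000 + (1-p)*0.000000] = 0.000000; exercise = 0.000000; V(3,3) = max -> 0.000000
  V(2,0) = exp(-r*dt) * [p*28.731499 + (1-p)*11.361098] = 19.578741; exercise = 19.256432; V(2,0) = max -> 19.578741
  V(2,1) = exp(-r*dt) * [p*11.361098 + (1-p)*2.012186] = 6.451375; exercise = 4.230000; V(2,1) = max -> 6.451375
  V(2,2) = exp(-r*dt) * [p*2.012186 + (1-p)*0.000000] = 0.957185; exercise = 0.000000; V(2,2) = max -> 0.957185
  V(1,0) = exp(-r*dt) * [p*19.578741 + (1-p)*6.451375] = 12.670231; exercise = 11.199621; V(1,0) = max -> 12.670231
  V(1,1) = exp(-r*dt) * [p*6.451375 + (1-p)*0.957185] = 3.566917; exercise = 0.000000; V(1,1) = max -> 3.566917
  V(0,0) = exp(-r*dt) * [p*12.670231 + (1-p)*3.566917] = 7.883070; exercise = 4.230000; V(0,0) = max -> 7.883070

Answer: Price = V(0,0) = 7.8831


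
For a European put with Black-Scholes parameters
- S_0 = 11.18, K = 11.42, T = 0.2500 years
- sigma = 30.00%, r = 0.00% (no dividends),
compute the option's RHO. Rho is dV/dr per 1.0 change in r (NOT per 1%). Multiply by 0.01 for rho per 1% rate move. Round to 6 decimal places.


Answer: Rho = -1.672286

Derivation:
d1 = -0.0665982433; d2 = -0.2165982433
phi(d1) = 0.3980585411; exp(-qT) = 1.0000000000; exp(-rT) = 1.0000000000
N(-d2) = 0.5857392726
Rho = -K*T*exp(-rT)*N(-d2) = -11.4200 * 0.2500 * 1.0000000000 * 0.5857392726 = -1.672286


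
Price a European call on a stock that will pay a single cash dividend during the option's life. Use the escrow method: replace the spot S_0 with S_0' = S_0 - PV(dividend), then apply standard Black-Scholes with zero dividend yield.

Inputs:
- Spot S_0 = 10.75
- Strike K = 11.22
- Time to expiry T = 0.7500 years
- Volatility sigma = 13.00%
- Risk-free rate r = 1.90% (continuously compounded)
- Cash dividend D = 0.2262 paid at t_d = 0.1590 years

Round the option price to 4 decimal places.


PV(D) = D * exp(-r * t_d) = 0.2262 * 0.99698356 = 0.22551768
S_0' = S_0 - PV(D) = 10.7500 - 0.22551768 = 10.52448232
d1 = (ln(S_0'/K) + (r + sigma^2/2)*T) / (sigma*sqrt(T)) = -0.38554747
d2 = d1 - sigma*sqrt(T) = -0.49813077
exp(-rT) = 0.98585105
N(d1) = 0.34991592; N(d2) = 0.30919594
C = S_0' * N(d1) - K * exp(-rT) * N(d2) = 10.52448232 * 0.34991592 - 11.2200 * 0.98585105 * 0.30919594 = 0.2626

Answer: Price = 0.2626


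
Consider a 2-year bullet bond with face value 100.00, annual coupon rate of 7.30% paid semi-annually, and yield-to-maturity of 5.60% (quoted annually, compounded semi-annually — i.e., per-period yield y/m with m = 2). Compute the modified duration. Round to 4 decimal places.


Answer: Modified duration = 1.8469

Derivation:
Coupon per period c = face * coupon_rate / m = 3.650000
Periods per year m = 2; per-period yield y/m = 0.028000
Number of cashflows N = 4
Cashflows (t years, CF_t, discount factor 1/(1+y/m)^(m*t), PV):
  t = 0.5000: CF_t = 3.650000, DF = 0.972763, PV = 3.550584
  t = 1.0000: CF_t = 3.650000, DF = 0.946267, PV = 3.453875
  t = 1.5000: CF_t = 3.650000, DF = 0.920493, PV = 3.359801
  t = 2.0000: CF_t = 103.650000, DF = 0.895422, PV = 92.810443
Price P = sum_t PV_t = 103.174703
First compute Macaulay numerator sum_t t * PV_t:
  t * PV_t at t = 0.5000: 1.775292
  t * PV_t at t = 1.0000: 3.453875
  t * PV_t at t = 1.5000: 5.039701
  t * PV_t at t = 2.0000: 185.620887
Macaulay duration D = 195.889755 / 103.174703 = 1.898622
Modified duration = D / (1 + y/m) = 1.898622 / (1 + 0.028000) = 1.846909


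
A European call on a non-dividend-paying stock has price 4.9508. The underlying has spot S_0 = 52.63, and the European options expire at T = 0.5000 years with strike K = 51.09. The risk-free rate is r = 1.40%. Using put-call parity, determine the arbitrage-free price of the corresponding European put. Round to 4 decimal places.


Put-call parity: C - P = S_0 * exp(-qT) - K * exp(-rT).
S_0 * exp(-qT) = 52.6300 * 1.00000000 = 52.63000000
K * exp(-rT) = 51.0900 * 0.99302444 = 50.73361879
P = C - S*exp(-qT) + K*exp(-rT)
P = 4.9508 - 52.63000000 + 50.73361879 = 3.0544

Answer: Put price = 3.0544


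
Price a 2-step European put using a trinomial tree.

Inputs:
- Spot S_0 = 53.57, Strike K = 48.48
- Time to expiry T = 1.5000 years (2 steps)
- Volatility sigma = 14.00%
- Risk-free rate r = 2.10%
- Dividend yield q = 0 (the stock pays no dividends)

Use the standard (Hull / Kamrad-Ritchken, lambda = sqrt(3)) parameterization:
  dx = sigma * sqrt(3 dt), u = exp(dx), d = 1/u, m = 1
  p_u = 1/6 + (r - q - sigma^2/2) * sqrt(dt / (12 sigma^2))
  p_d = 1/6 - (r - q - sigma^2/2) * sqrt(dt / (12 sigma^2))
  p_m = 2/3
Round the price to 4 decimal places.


dt = T/N = 0.750000; dx = sigma*sqrt(3*dt) = 0.210000
u = exp(dx) = 1.233678; d = 1/u = 0.810584
p_u = 0.186667, p_m = 0.666667, p_d = 0.146667
Discount per step: exp(-r*dt) = 0.984373
Stock lattice S(k, j) with j the centered position index:
  k=0: S(0,+0) = 53.5700
  k=1: S(1,-1) = 43.4230; S(1,+0) = 53.5700; S(1,+1) = 66.0881
  k=2: S(2,-2) = 35.1980; S(2,-1) = 43.4230; S(2,+0) = 53.5700; S(2,+1) = 66.0881; S(2,+2) = 81.5315
Terminal payoffs V(N, j) = max(K - S_T, 0):
  V(2,-2) = 13.282002; V(2,-1) = 5.057002; V(2,+0) = 0.000000; V(2,+1) = 0.000000; V(2,+2) = 0.000000
Backward induction: V(k, j) = exp(-r*dt) * [p_u * V(k+1, j+1) + p_m * V(k+1, j) + p_d * V(k+1, j-1)]
  V(1,-1) = exp(-r*dt) * [p_u*0.000000 + p_m*5.057002 + p_d*13.282002] = 5.236238
  V(1,+0) = exp(-r*dt) * [p_u*0.000000 + p_m*0.000000 + p_d*5.057002] = 0.730103
  V(1,+1) = exp(-r*dt) * [p_u*0.000000 + p_m*0.000000 + p_d*0.000000] = 0.000000
  V(0,+0) = exp(-r*dt) * [p_u*0.000000 + p_m*0.730103 + p_d*5.236238] = 1.235110

Answer: Price = V(0,0) = 1.2351


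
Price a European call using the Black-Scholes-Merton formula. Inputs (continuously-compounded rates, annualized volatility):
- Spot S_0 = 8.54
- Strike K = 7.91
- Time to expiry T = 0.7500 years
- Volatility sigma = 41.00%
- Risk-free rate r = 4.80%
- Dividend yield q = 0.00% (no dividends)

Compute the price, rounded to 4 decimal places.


d1 = (ln(S/K) + (r - q + 0.5*sigma^2) * T) / (sigma * sqrt(T)) = 0.49474898
d2 = d1 - sigma * sqrt(T) = 0.13967856
exp(-rT) = 0.96464029; exp(-qT) = 1.00000000
C = S_0 * exp(-qT) * N(d1) - K * exp(-rT) * N(d2)
N(d1) = 0.68961134; N(d2) = 0.55554302
C = 8.5400 * 1.00000000 * 0.68961134 - 7.9100 * 0.96464029 * 0.55554302 = 1.6503

Answer: Price = 1.6503


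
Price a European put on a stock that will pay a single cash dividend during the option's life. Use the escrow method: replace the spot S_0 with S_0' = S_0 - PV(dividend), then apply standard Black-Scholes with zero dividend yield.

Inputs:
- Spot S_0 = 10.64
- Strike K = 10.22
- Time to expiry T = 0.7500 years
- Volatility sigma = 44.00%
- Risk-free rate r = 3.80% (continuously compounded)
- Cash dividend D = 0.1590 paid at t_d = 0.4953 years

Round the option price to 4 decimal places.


Answer: Price = 1.2822

Derivation:
PV(D) = D * exp(-r * t_d) = 0.1590 * 0.98135462 = 0.15603538
S_0' = S_0 - PV(D) = 10.6400 - 0.15603538 = 10.48396462
d1 = (ln(S_0'/K) + (r + sigma^2/2)*T) / (sigma*sqrt(T)) = 0.33223969
d2 = d1 - sigma*sqrt(T) = -0.04881149
exp(-rT) = 0.97190229
N(-d1) = 0.36985414; N(-d2) = 0.51946524
P = K * exp(-rT) * N(-d2) - S_0' * N(-d1) = 10.2200 * 0.97190229 * 0.51946524 - 10.48396462 * 0.36985414 = 1.2822


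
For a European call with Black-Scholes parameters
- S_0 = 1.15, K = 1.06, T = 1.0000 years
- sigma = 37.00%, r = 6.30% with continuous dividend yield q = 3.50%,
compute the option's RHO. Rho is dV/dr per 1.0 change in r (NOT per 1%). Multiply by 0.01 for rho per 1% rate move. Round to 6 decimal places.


d1 = 0.4809271196; d2 = 0.1109271196
phi(d1) = 0.3553741928; exp(-qT) = 0.9656054163; exp(-rT) = 0.9389434737
N(d2) = 0.5441629300
Rho = K*T*exp(-rT)*N(d2) = 1.0600 * 1.0000 * 0.9389434737 * 0.5441629300 = 0.541595

Answer: Rho = 0.541595


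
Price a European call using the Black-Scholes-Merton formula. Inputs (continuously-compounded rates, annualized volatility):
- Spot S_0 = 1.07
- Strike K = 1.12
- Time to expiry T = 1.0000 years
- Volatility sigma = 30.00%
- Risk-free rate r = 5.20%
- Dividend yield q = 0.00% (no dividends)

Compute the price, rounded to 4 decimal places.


Answer: Price = 0.1306

Derivation:
d1 = (ln(S/K) + (r - q + 0.5*sigma^2) * T) / (sigma * sqrt(T)) = 0.17109988
d2 = d1 - sigma * sqrt(T) = -0.12890012
exp(-rT) = 0.94932887; exp(-qT) = 1.00000000
C = S_0 * exp(-qT) * N(d1) - K * exp(-rT) * N(d2)
N(d1) = 0.56792738; N(d2) = 0.44871834
C = 1.0700 * 1.00000000 * 0.56792738 - 1.1200 * 0.94932887 * 0.44871834 = 0.1306


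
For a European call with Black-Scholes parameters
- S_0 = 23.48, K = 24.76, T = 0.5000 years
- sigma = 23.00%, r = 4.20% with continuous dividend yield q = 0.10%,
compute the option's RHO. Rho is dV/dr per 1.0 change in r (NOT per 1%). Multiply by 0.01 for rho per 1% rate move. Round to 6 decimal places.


Answer: Rho = 4.717043

Derivation:
d1 = -0.1190119302; d2 = -0.2816464898
phi(d1) = 0.3961269838; exp(-qT) = 0.9995001250; exp(-rT) = 0.9792189646
N(d2) = 0.3891072944
Rho = K*T*exp(-rT)*N(d2) = 24.7600 * 0.5000 * 0.9792189646 * 0.3891072944 = 4.717043


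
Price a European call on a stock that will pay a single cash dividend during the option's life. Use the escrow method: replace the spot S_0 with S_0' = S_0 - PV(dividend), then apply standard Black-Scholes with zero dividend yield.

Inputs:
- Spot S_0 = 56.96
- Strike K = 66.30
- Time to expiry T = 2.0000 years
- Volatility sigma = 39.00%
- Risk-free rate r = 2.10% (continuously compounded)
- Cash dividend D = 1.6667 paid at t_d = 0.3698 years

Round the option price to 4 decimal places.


Answer: Price = 9.1801

Derivation:
PV(D) = D * exp(-r * t_d) = 1.6667 * 0.99226428 = 1.65380687
S_0' = S_0 - PV(D) = 56.9600 - 1.65380687 = 55.30619313
d1 = (ln(S_0'/K) + (r + sigma^2/2)*T) / (sigma*sqrt(T)) = 0.02319854
d2 = d1 - sigma*sqrt(T) = -0.52834475
exp(-rT) = 0.95886978
N(d1) = 0.50925405; N(d2) = 0.29863004
C = S_0' * N(d1) - K * exp(-rT) * N(d2) = 55.30619313 * 0.50925405 - 66.3000 * 0.95886978 * 0.29863004 = 9.1801


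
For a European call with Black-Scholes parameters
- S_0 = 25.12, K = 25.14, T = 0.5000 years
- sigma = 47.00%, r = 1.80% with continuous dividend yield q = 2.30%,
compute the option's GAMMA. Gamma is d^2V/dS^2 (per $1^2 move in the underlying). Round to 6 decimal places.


d1 = 0.1562529614; d2 = -0.1760872258
phi(d1) = 0.3941018001; exp(-qT) = 0.9885658722; exp(-rT) = 0.9910403788
Gamma = exp(-qT) * phi(d1) / (S * sigma * sqrt(T)) = 0.9885658722 * 0.3941018001 / (25.1200 * 0.4700 * 0.7071067812) = 0.046667

Answer: Gamma = 0.046667


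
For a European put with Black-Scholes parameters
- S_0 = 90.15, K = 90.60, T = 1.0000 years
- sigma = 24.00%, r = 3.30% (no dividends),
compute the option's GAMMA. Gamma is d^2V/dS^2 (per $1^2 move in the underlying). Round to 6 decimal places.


Answer: Gamma = 0.017929

Derivation:
d1 = 0.2367530692; d2 = -0.0032469308
phi(d1) = 0.3879167435; exp(-qT) = 1.0000000000; exp(-rT) = 0.9675385596
Gamma = exp(-qT) * phi(d1) / (S * sigma * sqrt(T)) = 1.0000000000 * 0.3879167435 / (90.1500 * 0.2400 * 1.0000000000) = 0.017929


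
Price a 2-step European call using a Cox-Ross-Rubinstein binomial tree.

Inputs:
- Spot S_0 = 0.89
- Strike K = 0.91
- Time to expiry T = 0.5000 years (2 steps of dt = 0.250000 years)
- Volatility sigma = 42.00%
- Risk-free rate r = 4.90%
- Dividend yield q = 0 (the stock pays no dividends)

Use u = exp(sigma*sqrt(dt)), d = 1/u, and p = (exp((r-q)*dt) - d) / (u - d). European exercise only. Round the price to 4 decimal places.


Answer: Price = V(0,0) = 0.0986

Derivation:
dt = T/N = 0.250000
u = exp(sigma*sqrt(dt)) = 1.233678; d = 1/u = 0.810584
p = (exp((r-q)*dt) - d) / (u - d) = 0.476824
Discount per step: exp(-r*dt) = 0.987825
Stock lattice S(k, i) with i counting down-moves:
  k=0: S(0,0) = 0.8900
  k=1: S(1,0) = 1.0980; S(1,1) = 0.7214
  k=2: S(2,0) = 1.3545; S(2,1) = 0.8900; S(2,2) = 0.5848
Terminal payoffs V(N, i) = max(S_T - K, 0):
  V(2,0) = 0.444546; V(2,1) = 0.000000; V(2,2) = 0.000000
Backward induction: V(k, i) = exp(-r*dt) * [p * V(k+1, i) + (1-p) * V(k+1, i+1)].
  V(1,0) = exp(-r*dt) * [p*0.444546 + (1-p)*0.000000] = 0.209389
  V(1,1) = exp(-r*dt) * [p*0.000000 + (1-p)*0.000000] = 0.000000
  V(0,0) = exp(-r*dt) * [p*0.209389 + (1-p)*0.000000] = 0.098626


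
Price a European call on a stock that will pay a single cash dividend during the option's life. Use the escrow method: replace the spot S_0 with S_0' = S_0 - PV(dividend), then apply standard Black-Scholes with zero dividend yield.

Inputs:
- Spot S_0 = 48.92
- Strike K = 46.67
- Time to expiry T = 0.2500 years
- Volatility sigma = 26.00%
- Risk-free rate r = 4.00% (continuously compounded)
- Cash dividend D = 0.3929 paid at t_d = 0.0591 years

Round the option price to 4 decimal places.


PV(D) = D * exp(-r * t_d) = 0.3929 * 0.99763879 = 0.39197228
S_0' = S_0 - PV(D) = 48.9200 - 0.39197228 = 48.52802772
d1 = (ln(S_0'/K) + (r + sigma^2/2)*T) / (sigma*sqrt(T)) = 0.44223048
d2 = d1 - sigma*sqrt(T) = 0.31223048
exp(-rT) = 0.99004983
N(d1) = 0.67083878; N(d2) = 0.62256731
C = S_0' * N(d1) - K * exp(-rT) * N(d2) = 48.52802772 * 0.67083878 - 46.6700 * 0.99004983 * 0.62256731 = 3.7884

Answer: Price = 3.7884


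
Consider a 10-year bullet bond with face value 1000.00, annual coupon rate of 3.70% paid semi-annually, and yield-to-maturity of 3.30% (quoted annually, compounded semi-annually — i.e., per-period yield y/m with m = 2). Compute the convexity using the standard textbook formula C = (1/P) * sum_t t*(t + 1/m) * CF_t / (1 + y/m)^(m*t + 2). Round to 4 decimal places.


Answer: Convexity = 81.2690

Derivation:
Coupon per period c = face * coupon_rate / m = 18.500000
Periods per year m = 2; per-period yield y/m = 0.016500
Number of cashflows N = 20
Cashflows (t years, CF_t, discount factor 1/(1+y/m)^(m*t), PV):
  t = 0.5000: CF_t = 18.500000, DF = 0.983768, PV = 18.199705
  t = 1.0000: CF_t = 18.500000, DF = 0.967799, PV = 17.904284
  t = 1.5000: CF_t = 18.500000, DF = 0.952090, PV = 17.613659
  t = 2.0000: CF_t = 18.500000, DF = 0.936635, PV = 17.327751
  t = 2.5000: CF_t = 18.500000, DF = 0.921432, PV = 17.046484
  t = 3.0000: CF_t = 18.500000, DF = 0.906475, PV = 16.769783
  t = 3.5000: CF_t = 18.500000, DF = 0.891761, PV = 16.497573
  t = 4.0000: CF_t = 18.500000, DF = 0.877285, PV = 16.229781
  t = 4.5000: CF_t = 18.500000, DF = 0.863045, PV = 15.966337
  t = 5.0000: CF_t = 18.500000, DF = 0.849036, PV = 15.707168
  t = 5.5000: CF_t = 18.500000, DF = 0.835254, PV = 15.452207
  t = 6.0000: CF_t = 18.500000, DF = 0.821696, PV = 15.201384
  t = 6.5000: CF_t = 18.500000, DF = 0.808359, PV = 14.954633
  t = 7.0000: CF_t = 18.500000, DF = 0.795237, PV = 14.711887
  t = 7.5000: CF_t = 18.500000, DF = 0.782329, PV = 14.473081
  t = 8.0000: CF_t = 18.500000, DF = 0.769630, PV = 14.238151
  t = 8.5000: CF_t = 18.500000, DF = 0.757137, PV = 14.007035
  t = 9.0000: CF_t = 18.500000, DF = 0.744847, PV = 13.779671
  t = 9.5000: CF_t = 18.500000, DF = 0.732757, PV = 13.555997
  t = 10.0000: CF_t = 1018.500000, DF = 0.720862, PV = 734.198299
Price P = sum_t PV_t = 1033.834867
Convexity numerator sum_t t*(t + 1/m) * CF_t / (1+y/m)^(m*t + 2):
  t = 0.5000: term = 8.806829
  t = 1.0000: term = 25.991626
  t = 1.5000: term = 51.139452
  t = 2.0000: term = 83.848913
  t = 2.5000: term = 123.731794
  t = 3.0000: term = 170.412702
  t = 3.5000: term = 223.528713
  t = 4.0000: term = 282.729030
  t = 4.5000: term = 347.674656
  t = 5.0000: term = 418.038063
  t = 5.5000: term = 493.502878
  t = 6.0000: term = 573.763575
  t = 6.5000: term = 658.525172
  t = 7.0000: term = 747.502938
  t = 7.5000: term = 840.422108
  t = 8.0000: term = 937.017598
  t = 8.5000: term = 1037.033741
  t = 9.0000: term = 1140.224015
  t = 9.5000: term = 1246.350784
  t = 10.0000: term = 74608.431003
Convexity = (1/P) * sum = 84018.675591 / 1033.834867 = 81.268951


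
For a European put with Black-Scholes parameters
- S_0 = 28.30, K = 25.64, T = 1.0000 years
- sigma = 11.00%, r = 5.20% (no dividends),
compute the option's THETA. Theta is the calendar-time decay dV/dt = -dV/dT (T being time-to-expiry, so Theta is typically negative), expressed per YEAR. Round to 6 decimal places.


d1 = 1.4250742963; d2 = 1.3150742963
phi(d1) = 0.1445171768; exp(-qT) = 1.0000000000; exp(-rT) = 0.9493288668
Theta = -S*exp(-qT)*phi(d1)*sigma/(2*sqrt(T)) + r*K*exp(-rT)*N(-d2) - q*S*exp(-qT)*N(-d1)
N(-d1) = 0.0770678629; N(-d2) = 0.0942424671; sqrt(T) = 1.0000000000
Term 1 = -28.3000 * 1.0000000000 * 0.1445171768 * 0.1100 / (2 * 1.0000000000) = -0.2249409857
Term 2 = 0.0520 * 25.6400 * 0.9493288668 * 0.0942424671 = 0.1192846878
Term 3 = 0 (no dividend yield, q = 0)
Theta = -0.2249409857 + (0.1192846878) + (0.0000000000) = -0.105656

Answer: Theta = -0.105656


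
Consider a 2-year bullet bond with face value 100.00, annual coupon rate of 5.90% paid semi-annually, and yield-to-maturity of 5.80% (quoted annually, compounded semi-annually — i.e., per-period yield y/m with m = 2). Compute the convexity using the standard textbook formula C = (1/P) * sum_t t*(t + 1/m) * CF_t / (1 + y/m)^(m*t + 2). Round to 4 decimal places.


Coupon per period c = face * coupon_rate / m = 2.950000
Periods per year m = 2; per-period yield y/m = 0.029000
Number of cashflows N = 4
Cashflows (t years, CF_t, discount factor 1/(1+y/m)^(m*t), PV):
  t = 0.5000: CF_t = 2.950000, DF = 0.971817, PV = 2.866861
  t = 1.0000: CF_t = 2.950000, DF = 0.944429, PV = 2.786065
  t = 1.5000: CF_t = 2.950000, DF = 0.917812, PV = 2.707546
  t = 2.0000: CF_t = 102.950000, DF = 0.891946, PV = 91.825828
Price P = sum_t PV_t = 100.186300
Convexity numerator sum_t t*(t + 1/m) * CF_t / (1+y/m)^(m*t + 2):
  t = 0.5000: term = 1.353773
  t = 1.0000: term = 3.946860
  t = 1.5000: term = 7.671255
  t = 2.0000: term = 433.614810
Convexity = (1/P) * sum = 446.586698 / 100.186300 = 4.457563

Answer: Convexity = 4.4576


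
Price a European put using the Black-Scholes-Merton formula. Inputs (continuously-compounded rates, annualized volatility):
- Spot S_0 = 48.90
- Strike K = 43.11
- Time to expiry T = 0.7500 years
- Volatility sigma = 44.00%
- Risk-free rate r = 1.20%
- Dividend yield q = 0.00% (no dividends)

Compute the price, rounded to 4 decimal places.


d1 = (ln(S/K) + (r - q + 0.5*sigma^2) * T) / (sigma * sqrt(T)) = 0.54486751
d2 = d1 - sigma * sqrt(T) = 0.16381634
exp(-rT) = 0.99104038; exp(-qT) = 1.00000000
P = K * exp(-rT) * N(-d2) - S_0 * exp(-qT) * N(-d1)
N(-d1) = 0.29292232; N(-d2) = 0.43493787
P = 43.1100 * 0.99104038 * 0.43493787 - 48.9000 * 1.00000000 * 0.29292232 = 4.2583

Answer: Price = 4.2583


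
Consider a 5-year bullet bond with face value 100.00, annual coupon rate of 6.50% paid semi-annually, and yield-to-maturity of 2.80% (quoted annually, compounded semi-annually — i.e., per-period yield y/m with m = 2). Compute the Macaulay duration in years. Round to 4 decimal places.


Answer: Macaulay duration = 4.4066 years

Derivation:
Coupon per period c = face * coupon_rate / m = 3.250000
Periods per year m = 2; per-period yield y/m = 0.014000
Number of cashflows N = 10
Cashflows (t years, CF_t, discount factor 1/(1+y/m)^(m*t), PV):
  t = 0.5000: CF_t = 3.250000, DF = 0.986193, PV = 3.205128
  t = 1.0000: CF_t = 3.250000, DF = 0.972577, PV = 3.160876
  t = 1.5000: CF_t = 3.250000, DF = 0.959149, PV = 3.117235
  t = 2.0000: CF_t = 3.250000, DF = 0.945906, PV = 3.074196
  t = 2.5000: CF_t = 3.250000, DF = 0.932847, PV = 3.031751
  t = 3.0000: CF_t = 3.250000, DF = 0.919967, PV = 2.989893
  t = 3.5000: CF_t = 3.250000, DF = 0.907265, PV = 2.948612
  t = 4.0000: CF_t = 3.250000, DF = 0.894739, PV = 2.907902
  t = 4.5000: CF_t = 3.250000, DF = 0.882386, PV = 2.867753
  t = 5.0000: CF_t = 103.250000, DF = 0.870203, PV = 89.848434
Price P = sum_t PV_t = 117.151780
Macaulay numerator sum_t t * PV_t:
  t * PV_t at t = 0.5000: 1.602564
  t * PV_t at t = 1.0000: 3.160876
  t * PV_t at t = 1.5000: 4.675852
  t * PV_t at t = 2.0000: 6.148392
  t * PV_t at t = 2.5000: 7.579378
  t * PV_t at t = 3.0000: 8.969679
  t * PV_t at t = 3.5000: 10.320143
  t * PV_t at t = 4.0000: 11.631607
  t * PV_t at t = 4.5000: 12.904889
  t * PV_t at t = 5.0000: 449.242168
Macaulay duration D = (sum_t t * PV_t) / P = 516.235548 / 117.151780 = 4.406553


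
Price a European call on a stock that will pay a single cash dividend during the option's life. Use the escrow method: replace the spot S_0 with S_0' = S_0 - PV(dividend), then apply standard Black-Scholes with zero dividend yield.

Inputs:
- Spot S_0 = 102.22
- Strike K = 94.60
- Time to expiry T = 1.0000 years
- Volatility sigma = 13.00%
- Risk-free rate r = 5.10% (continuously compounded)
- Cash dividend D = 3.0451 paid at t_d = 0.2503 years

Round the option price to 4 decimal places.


Answer: Price = 10.9018

Derivation:
PV(D) = D * exp(-r * t_d) = 3.0451 * 0.98731583 = 3.00647544
S_0' = S_0 - PV(D) = 102.2200 - 3.00647544 = 99.21352456
d1 = (ln(S_0'/K) + (r + sigma^2/2)*T) / (sigma*sqrt(T)) = 0.82359127
d2 = d1 - sigma*sqrt(T) = 0.69359127
exp(-rT) = 0.95027867
N(d1) = 0.79491408; N(d2) = 0.75603072
C = S_0' * N(d1) - K * exp(-rT) * N(d2) = 99.21352456 * 0.79491408 - 94.6000 * 0.95027867 * 0.75603072 = 10.9018


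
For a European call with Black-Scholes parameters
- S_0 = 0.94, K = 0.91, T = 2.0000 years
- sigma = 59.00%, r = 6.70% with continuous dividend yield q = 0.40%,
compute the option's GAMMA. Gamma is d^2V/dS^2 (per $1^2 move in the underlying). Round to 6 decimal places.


Answer: Gamma = 0.419675

Derivation:
d1 = 0.6070754719; d2 = -0.2273105299
phi(d1) = 0.3318046631; exp(-qT) = 0.9920319148; exp(-rT) = 0.8745900646
Gamma = exp(-qT) * phi(d1) / (S * sigma * sqrt(T)) = 0.9920319148 * 0.3318046631 / (0.9400 * 0.5900 * 1.4142135624) = 0.419675


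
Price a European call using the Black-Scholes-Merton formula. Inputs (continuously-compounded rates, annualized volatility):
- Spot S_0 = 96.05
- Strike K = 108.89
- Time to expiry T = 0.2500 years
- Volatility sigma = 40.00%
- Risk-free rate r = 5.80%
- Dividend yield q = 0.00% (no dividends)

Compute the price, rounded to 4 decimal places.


d1 = (ln(S/K) + (r - q + 0.5*sigma^2) * T) / (sigma * sqrt(T)) = -0.45484655
d2 = d1 - sigma * sqrt(T) = -0.65484655
exp(-rT) = 0.98560462; exp(-qT) = 1.00000000
C = S_0 * exp(-qT) * N(d1) - K * exp(-rT) * N(d2)
N(d1) = 0.32460982; N(d2) = 0.25628328
C = 96.0500 * 1.00000000 * 0.32460982 - 108.8900 * 0.98560462 * 0.25628328 = 3.6738

Answer: Price = 3.6738


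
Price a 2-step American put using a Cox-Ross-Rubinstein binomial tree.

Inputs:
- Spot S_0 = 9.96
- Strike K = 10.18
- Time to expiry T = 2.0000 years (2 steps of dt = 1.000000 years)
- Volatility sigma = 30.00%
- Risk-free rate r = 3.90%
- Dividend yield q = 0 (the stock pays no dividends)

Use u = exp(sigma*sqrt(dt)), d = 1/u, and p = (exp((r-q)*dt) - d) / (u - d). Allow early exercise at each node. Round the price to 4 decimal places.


Answer: Price = V(0,0) = 1.4226

Derivation:
dt = T/N = 1.000000
u = exp(sigma*sqrt(dt)) = 1.349859; d = 1/u = 0.740818
p = (exp((r-q)*dt) - d) / (u - d) = 0.490858
Discount per step: exp(-r*dt) = 0.961751
Stock lattice S(k, i) with i counting down-moves:
  k=0: S(0,0) = 9.9600
  k=1: S(1,0) = 13.4446; S(1,1) = 7.3785
  k=2: S(2,0) = 18.1483; S(2,1) = 9.9600; S(2,2) = 5.4662
Terminal payoffs V(N, i) = max(K - S_T, 0):
  V(2,0) = 0.000000; V(2,1) = 0.220000; V(2,2) = 4.713836
Backward induction: V(k, i) = exp(-r*dt) * [p * V(k+1, i) + (1-p) * V(k+1, i+1)]; then take max(V_cont, immediate exercise) for American.
  V(1,0) = exp(-r*dt) * [p*0.000000 + (1-p)*0.220000] = 0.107727; exercise = 0.000000; V(1,0) = max -> 0.107727
  V(1,1) = exp(-r*dt) * [p*0.220000 + (1-p)*4.713836] = 2.412073; exercise = 2.801451; V(1,1) = max -> 2.801451
  V(0,0) = exp(-r*dt) * [p*0.107727 + (1-p)*2.801451] = 1.422637; exercise = 0.220000; V(0,0) = max -> 1.422637


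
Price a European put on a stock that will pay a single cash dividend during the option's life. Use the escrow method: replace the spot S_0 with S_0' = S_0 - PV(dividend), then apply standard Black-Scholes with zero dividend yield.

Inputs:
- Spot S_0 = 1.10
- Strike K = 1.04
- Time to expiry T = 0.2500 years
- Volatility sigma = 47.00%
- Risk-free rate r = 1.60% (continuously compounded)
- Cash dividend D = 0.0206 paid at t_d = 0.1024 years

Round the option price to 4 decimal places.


PV(D) = D * exp(-r * t_d) = 0.0206 * 0.99836294 = 0.02056628
S_0' = S_0 - PV(D) = 1.1000 - 0.02056628 = 1.07943372
d1 = (ln(S_0'/K) + (r + sigma^2/2)*T) / (sigma*sqrt(T)) = 0.29288664
d2 = d1 - sigma*sqrt(T) = 0.05788664
exp(-rT) = 0.99600799
N(-d1) = 0.38480440; N(-d2) = 0.47691946
P = K * exp(-rT) * N(-d2) - S_0' * N(-d1) = 1.0400 * 0.99600799 * 0.47691946 - 1.07943372 * 0.38480440 = 0.0786

Answer: Price = 0.0786


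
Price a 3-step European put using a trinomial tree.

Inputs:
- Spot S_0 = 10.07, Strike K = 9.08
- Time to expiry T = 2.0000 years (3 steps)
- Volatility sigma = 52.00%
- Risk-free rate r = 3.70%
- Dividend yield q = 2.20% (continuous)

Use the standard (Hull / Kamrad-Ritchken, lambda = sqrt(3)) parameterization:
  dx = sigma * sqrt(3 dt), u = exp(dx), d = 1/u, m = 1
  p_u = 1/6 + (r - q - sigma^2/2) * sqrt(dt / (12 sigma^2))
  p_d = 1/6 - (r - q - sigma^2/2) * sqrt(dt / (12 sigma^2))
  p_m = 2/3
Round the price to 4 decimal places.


Answer: Price = V(0,0) = 1.9244

Derivation:
dt = T/N = 0.666667; dx = sigma*sqrt(3*dt) = 0.735391
u = exp(dx) = 2.086298; d = 1/u = 0.479318
p_u = 0.112183, p_m = 0.666667, p_d = 0.221150
Discount per step: exp(-r*dt) = 0.975635
Stock lattice S(k, j) with j the centered position index:
  k=0: S(0,+0) = 10.0700
  k=1: S(1,-1) = 4.8267; S(1,+0) = 10.0700; S(1,+1) = 21.0090
  k=2: S(2,-2) = 2.3135; S(2,-1) = 4.8267; S(2,+0) = 10.0700; S(2,+1) = 21.0090; S(2,+2) = 43.8311
  k=3: S(3,-3) = 1.1089; S(3,-2) = 2.3135; S(3,-1) = 4.8267; S(3,+0) = 10.0700; S(3,+1) = 21.0090; S(3,+2) = 43.8311; S(3,+3) = 91.4446
Terminal payoffs V(N, j) = max(K - S_T, 0):
  V(3,-3) = 7.971079; V(3,-2) = 6.766461; V(3,-1) = 4.253268; V(3,+0) = 0.000000; V(3,+1) = 0.000000; V(3,+2) = 0.000000; V(3,+3) = 0.000000
Backward induction: V(k, j) = exp(-r*dt) * [p_u * V(k+1, j+1) + p_m * V(k+1, j) + p_d * V(k+1, j-1)]
  V(2,-2) = exp(-r*dt) * [p_u*4.253268 + p_m*6.766461 + p_d*7.971079] = 6.586438
  V(2,-1) = exp(-r*dt) * [p_u*0.000000 + p_m*4.253268 + p_d*6.766461] = 4.226369
  V(2,+0) = exp(-r*dt) * [p_u*0.000000 + p_m*0.000000 + p_d*4.253268] = 0.917693
  V(2,+1) = exp(-r*dt) * [p_u*0.000000 + p_m*0.000000 + p_d*0.000000] = 0.000000
  V(2,+2) = exp(-r*dt) * [p_u*0.000000 + p_m*0.000000 + p_d*0.000000] = 0.000000
  V(1,-1) = exp(-r*dt) * [p_u*0.917693 + p_m*4.226369 + p_d*6.586438] = 4.270473
  V(1,+0) = exp(-r*dt) * [p_u*0.000000 + p_m*0.917693 + p_d*4.226369] = 1.508778
  V(1,+1) = exp(-r*dt) * [p_u*0.000000 + p_m*0.000000 + p_d*0.917693] = 0.198003
  V(0,+0) = exp(-r*dt) * [p_u*0.198003 + p_m*1.508778 + p_d*4.270473] = 1.924421


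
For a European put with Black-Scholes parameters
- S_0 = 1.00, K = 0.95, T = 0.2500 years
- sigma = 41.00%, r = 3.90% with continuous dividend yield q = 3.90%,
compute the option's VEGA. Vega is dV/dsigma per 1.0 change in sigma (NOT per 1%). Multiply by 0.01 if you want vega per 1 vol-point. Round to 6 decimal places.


Answer: Vega = 0.185623

Derivation:
d1 = 0.3527111921; d2 = 0.1477111921
phi(d1) = 0.3748830660; exp(-qT) = 0.9902973771; exp(-rT) = 0.9902973771
Vega = S * exp(-qT) * phi(d1) * sqrt(T) = 1.0000 * 0.9902973771 * 0.3748830660 * 0.5000000000 = 0.185623


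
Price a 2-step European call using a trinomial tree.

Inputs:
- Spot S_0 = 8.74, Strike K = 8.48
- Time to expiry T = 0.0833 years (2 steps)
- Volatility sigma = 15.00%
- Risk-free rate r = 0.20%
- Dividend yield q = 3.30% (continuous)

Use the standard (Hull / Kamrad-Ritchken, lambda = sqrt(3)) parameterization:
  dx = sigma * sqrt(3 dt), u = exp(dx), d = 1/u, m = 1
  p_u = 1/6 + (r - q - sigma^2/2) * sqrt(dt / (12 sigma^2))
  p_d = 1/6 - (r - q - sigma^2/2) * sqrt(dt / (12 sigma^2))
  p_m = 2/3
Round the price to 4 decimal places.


dt = T/N = 0.041650; dx = sigma*sqrt(3*dt) = 0.053022
u = exp(dx) = 1.054453; d = 1/u = 0.948359
p_u = 0.150073, p_m = 0.666667, p_d = 0.183261
Discount per step: exp(-r*dt) = 0.999917
Stock lattice S(k, j) with j the centered position index:
  k=0: S(0,+0) = 8.7400
  k=1: S(1,-1) = 8.2887; S(1,+0) = 8.7400; S(1,+1) = 9.2159
  k=2: S(2,-2) = 7.8606; S(2,-1) = 8.2887; S(2,+0) = 8.7400; S(2,+1) = 9.2159; S(2,+2) = 9.7178
Terminal payoffs V(N, j) = max(S_T - K, 0):
  V(2,-2) = 0.000000; V(2,-1) = 0.000000; V(2,+0) = 0.260000; V(2,+1) = 0.735922; V(2,+2) = 1.237759
Backward induction: V(k, j) = exp(-r*dt) * [p_u * V(k+1, j+1) + p_m * V(k+1, j) + p_d * V(k+1, j-1)]
  V(1,-1) = exp(-r*dt) * [p_u*0.260000 + p_m*0.000000 + p_d*0.000000] = 0.039016
  V(1,+0) = exp(-r*dt) * [p_u*0.735922 + p_m*0.260000 + p_d*0.000000] = 0.283751
  V(1,+1) = exp(-r*dt) * [p_u*1.237759 + p_m*0.735922 + p_d*0.260000] = 0.723956
  V(0,+0) = exp(-r*dt) * [p_u*0.723956 + p_m*0.283751 + p_d*0.039016] = 0.304938

Answer: Price = V(0,0) = 0.3049
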